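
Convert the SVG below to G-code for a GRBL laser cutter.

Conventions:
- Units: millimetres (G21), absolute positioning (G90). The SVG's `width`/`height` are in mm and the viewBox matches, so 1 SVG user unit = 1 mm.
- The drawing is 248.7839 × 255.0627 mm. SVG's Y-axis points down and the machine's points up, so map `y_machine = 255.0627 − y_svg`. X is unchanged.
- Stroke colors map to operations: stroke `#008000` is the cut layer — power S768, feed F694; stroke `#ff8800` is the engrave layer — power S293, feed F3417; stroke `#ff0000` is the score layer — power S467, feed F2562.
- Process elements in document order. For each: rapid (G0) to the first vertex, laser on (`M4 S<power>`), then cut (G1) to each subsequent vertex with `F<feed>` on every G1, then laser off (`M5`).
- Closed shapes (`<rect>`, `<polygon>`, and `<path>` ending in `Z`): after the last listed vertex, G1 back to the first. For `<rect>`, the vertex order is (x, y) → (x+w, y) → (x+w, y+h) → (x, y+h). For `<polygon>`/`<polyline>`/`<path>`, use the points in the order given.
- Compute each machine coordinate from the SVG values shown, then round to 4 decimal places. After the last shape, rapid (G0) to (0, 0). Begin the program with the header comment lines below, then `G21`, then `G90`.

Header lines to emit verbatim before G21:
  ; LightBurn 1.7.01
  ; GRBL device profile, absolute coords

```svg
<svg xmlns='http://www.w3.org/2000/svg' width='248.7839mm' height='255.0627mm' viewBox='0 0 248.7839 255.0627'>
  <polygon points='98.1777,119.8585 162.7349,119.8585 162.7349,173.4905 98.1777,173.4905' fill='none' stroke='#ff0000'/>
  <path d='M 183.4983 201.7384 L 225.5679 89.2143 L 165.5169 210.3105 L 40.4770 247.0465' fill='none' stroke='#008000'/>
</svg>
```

viewBox `0 0 248.7839 255.0627` with mm width/height → 1 unit = 1 mm. Flip: y_m = 255.0627 − y_svg.

**Shape 1** — `<polygon>` rectangle, stroke `#ff0000` → score (S467, F2562). Machine vertices: (98.1777,135.2042) → (162.7349,135.2042) → (162.7349,81.5722) → (98.1777,81.5722) → (98.1777,135.2042). Closed: final G1 returns to the first vertex.

**Shape 2** — `<path>` open polyline, stroke `#008000` → cut (S768, F694). Machine vertices: (183.4983,53.3243) → (225.5679,165.8484) → (165.5169,44.7522) → (40.4770,8.0162). Open path.

; LightBurn 1.7.01
; GRBL device profile, absolute coords
G21
G90
G0 X98.1777 Y135.2042
M4 S467
G1 X162.7349 Y135.2042 F2562
G1 X162.7349 Y81.5722 F2562
G1 X98.1777 Y81.5722 F2562
G1 X98.1777 Y135.2042 F2562
M5
G0 X183.4983 Y53.3243
M4 S768
G1 X225.5679 Y165.8484 F694
G1 X165.5169 Y44.7522 F694
G1 X40.4770 Y8.0162 F694
M5
G0 X0.0000 Y0.0000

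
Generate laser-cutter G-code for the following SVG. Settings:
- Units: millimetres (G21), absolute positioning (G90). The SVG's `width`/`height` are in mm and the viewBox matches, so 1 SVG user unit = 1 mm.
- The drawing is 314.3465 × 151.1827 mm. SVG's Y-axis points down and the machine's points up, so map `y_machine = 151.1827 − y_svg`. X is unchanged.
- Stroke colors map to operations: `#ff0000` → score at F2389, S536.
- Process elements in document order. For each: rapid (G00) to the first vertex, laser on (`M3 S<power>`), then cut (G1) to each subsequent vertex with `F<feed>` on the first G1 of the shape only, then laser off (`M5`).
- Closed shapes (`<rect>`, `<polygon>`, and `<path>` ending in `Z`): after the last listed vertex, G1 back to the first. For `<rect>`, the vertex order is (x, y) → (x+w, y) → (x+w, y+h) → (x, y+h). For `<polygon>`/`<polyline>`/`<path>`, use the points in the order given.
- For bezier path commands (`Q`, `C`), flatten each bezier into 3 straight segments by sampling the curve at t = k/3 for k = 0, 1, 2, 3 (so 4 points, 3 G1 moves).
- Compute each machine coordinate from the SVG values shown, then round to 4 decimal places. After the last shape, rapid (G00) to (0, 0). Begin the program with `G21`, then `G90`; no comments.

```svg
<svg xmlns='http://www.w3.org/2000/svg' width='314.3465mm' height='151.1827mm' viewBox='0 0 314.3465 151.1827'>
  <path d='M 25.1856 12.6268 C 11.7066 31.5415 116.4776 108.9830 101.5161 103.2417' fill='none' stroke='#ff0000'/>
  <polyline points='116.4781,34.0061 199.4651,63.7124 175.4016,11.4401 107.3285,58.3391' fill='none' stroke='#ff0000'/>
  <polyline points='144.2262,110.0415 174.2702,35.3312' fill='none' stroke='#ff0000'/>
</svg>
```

Since the viewBox matches the mm dimensions, user units are millimetres directly. The only transform is the Y-flip y_m = 151.1827 − y_svg.

Shape 1 is a cubic bezier drawn with `<path>`. Its stroke #ff0000 means score at S536, F2389. After flipping Y the toolpath is (25.1856,138.5559) → (42.3091,105.3808) → (85.3809,64.6788) → (101.5161,47.9410).

Shape 2 is a open polyline drawn with `<polyline>`. Its stroke #ff0000 means score at S536, F2389. After flipping Y the toolpath is (116.4781,117.1766) → (199.4651,87.4703) → (175.4016,139.7426) → (107.3285,92.8436).

Shape 3 is a line segment drawn with `<polyline>`. Its stroke #ff0000 means score at S536, F2389. After flipping Y the toolpath is (144.2262,41.1412) → (174.2702,115.8515).

G21
G90
G00 X25.1856 Y138.5559
M3 S536
G1 X42.3091 Y105.3808 F2389
G1 X85.3809 Y64.6788
G1 X101.5161 Y47.9410
M5
G00 X116.4781 Y117.1766
M3 S536
G1 X199.4651 Y87.4703 F2389
G1 X175.4016 Y139.7426
G1 X107.3285 Y92.8436
M5
G00 X144.2262 Y41.1412
M3 S536
G1 X174.2702 Y115.8515 F2389
M5
G00 X0.0000 Y0.0000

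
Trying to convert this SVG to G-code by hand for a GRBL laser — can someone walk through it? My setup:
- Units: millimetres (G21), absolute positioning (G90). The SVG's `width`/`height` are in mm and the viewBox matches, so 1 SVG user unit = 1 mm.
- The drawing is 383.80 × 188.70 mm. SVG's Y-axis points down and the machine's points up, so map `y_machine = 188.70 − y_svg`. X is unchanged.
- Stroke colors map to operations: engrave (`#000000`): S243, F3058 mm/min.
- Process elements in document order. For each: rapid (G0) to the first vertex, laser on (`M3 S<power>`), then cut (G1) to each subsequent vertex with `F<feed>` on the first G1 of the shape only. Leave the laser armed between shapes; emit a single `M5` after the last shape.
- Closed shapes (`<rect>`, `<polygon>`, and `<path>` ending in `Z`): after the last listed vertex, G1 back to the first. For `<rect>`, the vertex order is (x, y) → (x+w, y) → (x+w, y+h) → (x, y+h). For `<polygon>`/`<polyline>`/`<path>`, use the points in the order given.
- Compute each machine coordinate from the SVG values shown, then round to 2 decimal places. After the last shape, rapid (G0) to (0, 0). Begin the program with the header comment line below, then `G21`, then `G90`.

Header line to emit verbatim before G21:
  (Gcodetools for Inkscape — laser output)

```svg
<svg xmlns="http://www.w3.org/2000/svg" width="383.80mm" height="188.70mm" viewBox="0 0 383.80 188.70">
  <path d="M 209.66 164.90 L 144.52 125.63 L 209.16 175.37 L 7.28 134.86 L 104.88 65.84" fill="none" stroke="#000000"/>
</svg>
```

(Gcodetools for Inkscape — laser output)
G21
G90
G0 X209.66 Y23.80
M3 S243
G1 X144.52 Y63.07 F3058
G1 X209.16 Y13.33
G1 X7.28 Y53.84
G1 X104.88 Y122.86
M5
G0 X0.00 Y0.00

1 u = 1 mm; y_m = 188.70 − y.

[1] `<path>` open polyline, #000000→engrave S243 F3058: (209.66,23.80) → (144.52,63.07) → (209.16,13.33) → (7.28,53.84) → (104.88,122.86)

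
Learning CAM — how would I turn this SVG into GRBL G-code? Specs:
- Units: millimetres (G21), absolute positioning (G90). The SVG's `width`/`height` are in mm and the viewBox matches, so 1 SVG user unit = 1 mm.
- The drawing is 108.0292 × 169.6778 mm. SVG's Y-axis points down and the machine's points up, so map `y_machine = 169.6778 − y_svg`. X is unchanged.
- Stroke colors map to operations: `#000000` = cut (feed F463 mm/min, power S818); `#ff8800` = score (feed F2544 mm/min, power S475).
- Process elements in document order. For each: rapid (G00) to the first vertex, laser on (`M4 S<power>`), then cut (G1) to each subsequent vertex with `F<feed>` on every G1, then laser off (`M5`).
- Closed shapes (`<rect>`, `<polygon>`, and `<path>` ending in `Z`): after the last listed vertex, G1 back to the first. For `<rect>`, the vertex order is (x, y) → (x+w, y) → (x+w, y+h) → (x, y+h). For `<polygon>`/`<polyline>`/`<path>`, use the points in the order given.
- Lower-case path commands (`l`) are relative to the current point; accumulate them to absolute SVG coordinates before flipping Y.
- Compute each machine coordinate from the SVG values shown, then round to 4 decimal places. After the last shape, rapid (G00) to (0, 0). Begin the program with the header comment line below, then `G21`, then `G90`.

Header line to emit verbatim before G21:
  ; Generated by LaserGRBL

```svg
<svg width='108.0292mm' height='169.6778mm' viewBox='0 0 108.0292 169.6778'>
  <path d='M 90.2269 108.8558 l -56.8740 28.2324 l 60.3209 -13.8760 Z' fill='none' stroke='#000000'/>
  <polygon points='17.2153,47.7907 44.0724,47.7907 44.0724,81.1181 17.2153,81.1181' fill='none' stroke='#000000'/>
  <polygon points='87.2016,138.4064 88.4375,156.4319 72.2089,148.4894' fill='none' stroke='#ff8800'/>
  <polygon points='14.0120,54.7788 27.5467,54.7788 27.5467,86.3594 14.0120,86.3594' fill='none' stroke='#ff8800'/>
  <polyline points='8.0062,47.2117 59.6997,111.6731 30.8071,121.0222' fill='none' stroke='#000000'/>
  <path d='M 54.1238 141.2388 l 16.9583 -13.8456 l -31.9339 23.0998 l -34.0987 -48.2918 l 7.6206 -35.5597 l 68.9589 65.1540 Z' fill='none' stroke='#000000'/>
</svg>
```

; Generated by LaserGRBL
G21
G90
G00 X90.2269 Y60.8220
M4 S818
G1 X33.3529 Y32.5896 F463
G1 X93.6738 Y46.4656 F463
G1 X90.2269 Y60.8220 F463
M5
G00 X17.2153 Y121.8871
M4 S818
G1 X44.0724 Y121.8871 F463
G1 X44.0724 Y88.5597 F463
G1 X17.2153 Y88.5597 F463
G1 X17.2153 Y121.8871 F463
M5
G00 X87.2016 Y31.2714
M4 S475
G1 X88.4375 Y13.2459 F2544
G1 X72.2089 Y21.1884 F2544
G1 X87.2016 Y31.2714 F2544
M5
G00 X14.0120 Y114.8990
M4 S475
G1 X27.5467 Y114.8990 F2544
G1 X27.5467 Y83.3184 F2544
G1 X14.0120 Y83.3184 F2544
G1 X14.0120 Y114.8990 F2544
M5
G00 X8.0062 Y122.4661
M4 S818
G1 X59.6997 Y58.0047 F463
G1 X30.8071 Y48.6556 F463
M5
G00 X54.1238 Y28.4390
M4 S818
G1 X71.0821 Y42.2846 F463
G1 X39.1482 Y19.1848 F463
G1 X5.0495 Y67.4766 F463
G1 X12.6701 Y103.0363 F463
G1 X81.6290 Y37.8823 F463
G1 X54.1238 Y28.4390 F463
M5
G00 X0.0000 Y0.0000

Since the viewBox matches the mm dimensions, user units are millimetres directly. The only transform is the Y-flip y_m = 169.6778 − y_svg.

Shape 1 is a closed polygon drawn with `<path>`. Its stroke #000000 means cut at S818, F463. After flipping Y the toolpath is (90.2269,60.8220) → (33.3529,32.5896) → (93.6738,46.4656) → (90.2269,60.8220), returning to the start.

Shape 2 is a rectangle drawn with `<polygon>`. Its stroke #000000 means cut at S818, F463. After flipping Y the toolpath is (17.2153,121.8871) → (44.0724,121.8871) → (44.0724,88.5597) → (17.2153,88.5597) → (17.2153,121.8871), returning to the start.

Shape 3 is a regular polygon drawn with `<polygon>`. Its stroke #ff8800 means score at S475, F2544. After flipping Y the toolpath is (87.2016,31.2714) → (88.4375,13.2459) → (72.2089,21.1884) → (87.2016,31.2714), returning to the start.

Shape 4 is a rectangle drawn with `<polygon>`. Its stroke #ff8800 means score at S475, F2544. After flipping Y the toolpath is (14.0120,114.8990) → (27.5467,114.8990) → (27.5467,83.3184) → (14.0120,83.3184) → (14.0120,114.8990), returning to the start.

Shape 5 is a open polyline drawn with `<polyline>`. Its stroke #000000 means cut at S818, F463. After flipping Y the toolpath is (8.0062,122.4661) → (59.6997,58.0047) → (30.8071,48.6556).

Shape 6 is a closed polygon drawn with `<path>`. Its stroke #000000 means cut at S818, F463. After flipping Y the toolpath is (54.1238,28.4390) → (71.0821,42.2846) → (39.1482,19.1848) → (5.0495,67.4766) → (12.6701,103.0363) → (81.6290,37.8823) → (54.1238,28.4390), returning to the start.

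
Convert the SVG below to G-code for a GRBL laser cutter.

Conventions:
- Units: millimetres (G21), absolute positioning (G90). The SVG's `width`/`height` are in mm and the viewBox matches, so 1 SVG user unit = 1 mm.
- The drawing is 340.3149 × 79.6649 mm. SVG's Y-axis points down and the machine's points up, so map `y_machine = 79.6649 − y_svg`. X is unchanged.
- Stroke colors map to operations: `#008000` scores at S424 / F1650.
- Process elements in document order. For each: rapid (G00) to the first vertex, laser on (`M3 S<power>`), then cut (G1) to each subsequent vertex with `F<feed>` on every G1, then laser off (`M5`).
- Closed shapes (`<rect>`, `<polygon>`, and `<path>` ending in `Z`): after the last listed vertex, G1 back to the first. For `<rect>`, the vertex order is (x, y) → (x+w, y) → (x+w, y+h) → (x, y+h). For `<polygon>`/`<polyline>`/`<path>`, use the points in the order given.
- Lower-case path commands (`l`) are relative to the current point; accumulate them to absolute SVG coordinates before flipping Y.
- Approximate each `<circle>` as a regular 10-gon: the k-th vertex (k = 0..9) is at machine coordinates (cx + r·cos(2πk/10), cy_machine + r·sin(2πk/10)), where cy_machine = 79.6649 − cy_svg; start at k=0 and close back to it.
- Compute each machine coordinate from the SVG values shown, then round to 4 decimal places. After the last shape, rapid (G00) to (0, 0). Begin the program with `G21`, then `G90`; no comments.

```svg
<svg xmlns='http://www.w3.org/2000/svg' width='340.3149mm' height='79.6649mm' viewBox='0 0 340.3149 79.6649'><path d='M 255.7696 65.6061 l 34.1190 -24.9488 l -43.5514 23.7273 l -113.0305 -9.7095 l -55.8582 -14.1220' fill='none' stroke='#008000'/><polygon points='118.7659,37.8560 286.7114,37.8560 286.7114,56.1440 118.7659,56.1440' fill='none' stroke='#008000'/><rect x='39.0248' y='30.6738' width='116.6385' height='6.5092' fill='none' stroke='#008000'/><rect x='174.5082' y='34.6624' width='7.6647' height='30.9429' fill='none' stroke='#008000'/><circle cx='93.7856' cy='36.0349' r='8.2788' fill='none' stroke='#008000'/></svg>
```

G21
G90
G00 X255.7696 Y14.0588
M3 S424
G1 X289.8886 Y39.0076 F1650
G1 X246.3372 Y15.2803 F1650
G1 X133.3067 Y24.9898 F1650
G1 X77.4485 Y39.1118 F1650
M5
G00 X118.7659 Y41.8089
M3 S424
G1 X286.7114 Y41.8089 F1650
G1 X286.7114 Y23.5209 F1650
G1 X118.7659 Y23.5209 F1650
G1 X118.7659 Y41.8089 F1650
M5
G00 X39.0248 Y48.9911
M3 S424
G1 X155.6633 Y48.9911 F1650
G1 X155.6633 Y42.4819 F1650
G1 X39.0248 Y42.4819 F1650
G1 X39.0248 Y48.9911 F1650
M5
G00 X174.5082 Y45.0025
M3 S424
G1 X182.1729 Y45.0025 F1650
G1 X182.1729 Y14.0596 F1650
G1 X174.5082 Y14.0596 F1650
G1 X174.5082 Y45.0025 F1650
M5
G00 X102.0644 Y43.6300
M3 S424
G1 X100.4833 Y48.4962 F1650
G1 X96.3439 Y51.5036 F1650
G1 X91.2273 Y51.5036 F1650
G1 X87.0879 Y48.4962 F1650
G1 X85.5068 Y43.6300 F1650
G1 X87.0879 Y38.7638 F1650
G1 X91.2273 Y35.7564 F1650
G1 X96.3439 Y35.7564 F1650
G1 X100.4833 Y38.7638 F1650
G1 X102.0644 Y43.6300 F1650
M5
G00 X0.0000 Y0.0000

1 u = 1 mm; y_m = 79.6649 − y.

[1] `<path>` open polyline, #008000→score S424 F1650: (255.7696,14.0588) → (289.8886,39.0076) → (246.3372,15.2803) → (133.3067,24.9898) → (77.4485,39.1118)

[2] `<polygon>` rectangle, #008000→score S424 F1650: (118.7659,41.8089) → (286.7114,41.8089) → (286.7114,23.5209) → (118.7659,23.5209) → (118.7659,41.8089) (closed)

[3] `<rect>` rectangle, #008000→score S424 F1650: (39.0248,48.9911) → (155.6633,48.9911) → (155.6633,42.4819) → (39.0248,42.4819) → (39.0248,48.9911) (closed)

[4] `<rect>` rectangle, #008000→score S424 F1650: (174.5082,45.0025) → (182.1729,45.0025) → (182.1729,14.0596) → (174.5082,14.0596) → (174.5082,45.0025) (closed)

[5] `<circle>` circle, #008000→score S424 F1650: (102.0644,43.6300) → (100.4833,48.4962) → (96.3439,51.5036) → (91.2273,51.5036) → (87.0879,48.4962) → (85.5068,43.6300) → (87.0879,38.7638) → (91.2273,35.7564) → (96.3439,35.7564) → (100.4833,38.7638) → (102.0644,43.6300) (closed)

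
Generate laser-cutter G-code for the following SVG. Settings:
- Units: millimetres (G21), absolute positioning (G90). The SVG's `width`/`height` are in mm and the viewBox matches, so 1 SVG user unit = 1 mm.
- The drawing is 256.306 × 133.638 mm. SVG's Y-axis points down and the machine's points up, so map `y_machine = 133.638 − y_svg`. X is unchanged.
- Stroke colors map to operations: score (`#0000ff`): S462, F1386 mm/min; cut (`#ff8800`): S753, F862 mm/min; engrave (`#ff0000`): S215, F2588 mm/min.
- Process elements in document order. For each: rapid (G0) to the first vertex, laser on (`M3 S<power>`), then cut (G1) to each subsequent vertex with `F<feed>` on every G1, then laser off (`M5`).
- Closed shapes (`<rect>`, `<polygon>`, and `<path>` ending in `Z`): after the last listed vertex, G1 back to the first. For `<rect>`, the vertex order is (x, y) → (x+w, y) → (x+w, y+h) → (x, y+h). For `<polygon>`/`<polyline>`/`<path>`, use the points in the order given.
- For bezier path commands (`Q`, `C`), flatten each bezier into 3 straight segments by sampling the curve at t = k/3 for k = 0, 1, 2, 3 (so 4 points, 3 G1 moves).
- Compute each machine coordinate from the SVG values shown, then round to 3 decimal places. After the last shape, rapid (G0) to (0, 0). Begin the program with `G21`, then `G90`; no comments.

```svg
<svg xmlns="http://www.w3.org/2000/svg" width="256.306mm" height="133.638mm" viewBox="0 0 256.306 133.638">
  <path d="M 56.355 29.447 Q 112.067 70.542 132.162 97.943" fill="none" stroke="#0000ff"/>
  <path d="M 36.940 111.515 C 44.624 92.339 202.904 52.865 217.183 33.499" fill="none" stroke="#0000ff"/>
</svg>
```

G21
G90
G0 X56.355 Y104.191
M3 S462
G1 X89.539 Y78.316 F1386
G1 X114.808 Y55.484 F1386
G1 X132.162 Y35.695 F1386
M5
G0 X36.940 Y22.123
M3 S462
G1 X83.912 Y46.568 F1386
G1 X165.815 Y75.567 F1386
G1 X217.183 Y100.139 F1386
M5
G0 X0.000 Y0.000

Since the viewBox matches the mm dimensions, user units are millimetres directly. The only transform is the Y-flip y_m = 133.638 − y_svg.

Shape 1 is a quadratic bezier drawn with `<path>`. Its stroke #0000ff means score at S462, F1386. After flipping Y the toolpath is (56.355,104.191) → (89.539,78.316) → (114.808,55.484) → (132.162,35.695).

Shape 2 is a cubic bezier drawn with `<path>`. Its stroke #0000ff means score at S462, F1386. After flipping Y the toolpath is (36.940,22.123) → (83.912,46.568) → (165.815,75.567) → (217.183,100.139).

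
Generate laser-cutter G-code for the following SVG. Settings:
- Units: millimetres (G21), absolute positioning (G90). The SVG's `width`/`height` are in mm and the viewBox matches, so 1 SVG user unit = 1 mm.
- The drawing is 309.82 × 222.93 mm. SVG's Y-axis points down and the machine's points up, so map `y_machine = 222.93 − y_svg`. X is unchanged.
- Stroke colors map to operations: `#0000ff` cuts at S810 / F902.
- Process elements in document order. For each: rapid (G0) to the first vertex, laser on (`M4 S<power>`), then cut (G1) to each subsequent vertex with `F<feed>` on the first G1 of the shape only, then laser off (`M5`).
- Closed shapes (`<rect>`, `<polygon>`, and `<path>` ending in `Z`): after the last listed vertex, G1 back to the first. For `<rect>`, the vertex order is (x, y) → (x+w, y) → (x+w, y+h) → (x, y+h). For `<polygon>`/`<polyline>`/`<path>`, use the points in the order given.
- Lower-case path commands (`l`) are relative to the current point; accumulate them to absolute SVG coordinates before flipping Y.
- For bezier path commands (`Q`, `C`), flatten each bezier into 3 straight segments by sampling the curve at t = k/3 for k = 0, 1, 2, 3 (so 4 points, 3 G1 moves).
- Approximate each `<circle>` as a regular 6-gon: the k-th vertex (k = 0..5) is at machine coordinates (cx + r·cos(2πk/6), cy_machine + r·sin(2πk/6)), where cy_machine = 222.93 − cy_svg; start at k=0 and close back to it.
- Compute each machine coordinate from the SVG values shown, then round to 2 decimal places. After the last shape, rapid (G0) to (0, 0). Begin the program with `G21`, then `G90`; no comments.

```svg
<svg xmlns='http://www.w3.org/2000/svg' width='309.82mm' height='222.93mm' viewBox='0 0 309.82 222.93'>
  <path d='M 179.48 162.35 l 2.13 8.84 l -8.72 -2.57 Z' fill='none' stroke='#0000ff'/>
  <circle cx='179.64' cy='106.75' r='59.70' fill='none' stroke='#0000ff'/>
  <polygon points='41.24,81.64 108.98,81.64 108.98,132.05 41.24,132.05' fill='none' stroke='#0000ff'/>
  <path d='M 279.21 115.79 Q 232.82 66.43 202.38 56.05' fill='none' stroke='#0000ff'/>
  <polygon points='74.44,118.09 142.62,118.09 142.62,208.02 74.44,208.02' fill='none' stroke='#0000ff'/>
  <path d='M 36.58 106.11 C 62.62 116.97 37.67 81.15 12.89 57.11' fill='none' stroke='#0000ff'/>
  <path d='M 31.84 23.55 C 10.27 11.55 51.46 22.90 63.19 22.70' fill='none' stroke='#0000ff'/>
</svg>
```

G21
G90
G0 X179.48 Y60.58
M4 S810
G1 X181.61 Y51.74 F902
G1 X172.89 Y54.31
G1 X179.48 Y60.58
M5
G0 X239.34 Y116.18
M4 S810
G1 X209.49 Y167.88 F902
G1 X149.79 Y167.88
G1 X119.94 Y116.18
G1 X149.79 Y64.48
G1 X209.49 Y64.48
G1 X239.34 Y116.18
M5
G0 X41.24 Y141.29
M4 S810
G1 X108.98 Y141.29 F902
G1 X108.98 Y90.88
G1 X41.24 Y90.88
G1 X41.24 Y141.29
M5
G0 X279.21 Y107.14
M4 S810
G1 X250.06 Y135.72 F902
G1 X224.45 Y155.63
G1 X202.38 Y166.88
M5
G0 X74.44 Y104.84
M4 S810
G1 X142.62 Y104.84 F902
G1 X142.62 Y14.91
G1 X74.44 Y14.91
G1 X74.44 Y104.84
M5
G0 X36.58 Y116.82
M4 S810
G1 X47.52 Y119.35 F902
G1 X35.83 Y140.02
G1 X12.89 Y165.82
M5
G0 X31.84 Y199.38
M4 S810
G1 X27.77 Y204.89 F902
G1 X45.06 Y202.59
G1 X63.19 Y200.23
M5
G0 X0.00 Y0.00

Since the viewBox matches the mm dimensions, user units are millimetres directly. The only transform is the Y-flip y_m = 222.93 − y_svg.

Shape 1 is a regular polygon drawn with `<path>`. Its stroke #0000ff means cut at S810, F902. After flipping Y the toolpath is (179.48,60.58) → (181.61,51.74) → (172.89,54.31) → (179.48,60.58), returning to the start.

Shape 2 is a circle drawn with `<circle>`. Its stroke #0000ff means cut at S810, F902. After flipping Y the toolpath is (239.34,116.18) → (209.49,167.88) → (149.79,167.88) → (119.94,116.18) → (149.79,64.48) → (209.49,64.48) → (239.34,116.18), returning to the start.

Shape 3 is a rectangle drawn with `<polygon>`. Its stroke #0000ff means cut at S810, F902. After flipping Y the toolpath is (41.24,141.29) → (108.98,141.29) → (108.98,90.88) → (41.24,90.88) → (41.24,141.29), returning to the start.

Shape 4 is a quadratic bezier drawn with `<path>`. Its stroke #0000ff means cut at S810, F902. After flipping Y the toolpath is (279.21,107.14) → (250.06,135.72) → (224.45,155.63) → (202.38,166.88).

Shape 5 is a rectangle drawn with `<polygon>`. Its stroke #0000ff means cut at S810, F902. After flipping Y the toolpath is (74.44,104.84) → (142.62,104.84) → (142.62,14.91) → (74.44,14.91) → (74.44,104.84), returning to the start.

Shape 6 is a cubic bezier drawn with `<path>`. Its stroke #0000ff means cut at S810, F902. After flipping Y the toolpath is (36.58,116.82) → (47.52,119.35) → (35.83,140.02) → (12.89,165.82).

Shape 7 is a cubic bezier drawn with `<path>`. Its stroke #0000ff means cut at S810, F902. After flipping Y the toolpath is (31.84,199.38) → (27.77,204.89) → (45.06,202.59) → (63.19,200.23).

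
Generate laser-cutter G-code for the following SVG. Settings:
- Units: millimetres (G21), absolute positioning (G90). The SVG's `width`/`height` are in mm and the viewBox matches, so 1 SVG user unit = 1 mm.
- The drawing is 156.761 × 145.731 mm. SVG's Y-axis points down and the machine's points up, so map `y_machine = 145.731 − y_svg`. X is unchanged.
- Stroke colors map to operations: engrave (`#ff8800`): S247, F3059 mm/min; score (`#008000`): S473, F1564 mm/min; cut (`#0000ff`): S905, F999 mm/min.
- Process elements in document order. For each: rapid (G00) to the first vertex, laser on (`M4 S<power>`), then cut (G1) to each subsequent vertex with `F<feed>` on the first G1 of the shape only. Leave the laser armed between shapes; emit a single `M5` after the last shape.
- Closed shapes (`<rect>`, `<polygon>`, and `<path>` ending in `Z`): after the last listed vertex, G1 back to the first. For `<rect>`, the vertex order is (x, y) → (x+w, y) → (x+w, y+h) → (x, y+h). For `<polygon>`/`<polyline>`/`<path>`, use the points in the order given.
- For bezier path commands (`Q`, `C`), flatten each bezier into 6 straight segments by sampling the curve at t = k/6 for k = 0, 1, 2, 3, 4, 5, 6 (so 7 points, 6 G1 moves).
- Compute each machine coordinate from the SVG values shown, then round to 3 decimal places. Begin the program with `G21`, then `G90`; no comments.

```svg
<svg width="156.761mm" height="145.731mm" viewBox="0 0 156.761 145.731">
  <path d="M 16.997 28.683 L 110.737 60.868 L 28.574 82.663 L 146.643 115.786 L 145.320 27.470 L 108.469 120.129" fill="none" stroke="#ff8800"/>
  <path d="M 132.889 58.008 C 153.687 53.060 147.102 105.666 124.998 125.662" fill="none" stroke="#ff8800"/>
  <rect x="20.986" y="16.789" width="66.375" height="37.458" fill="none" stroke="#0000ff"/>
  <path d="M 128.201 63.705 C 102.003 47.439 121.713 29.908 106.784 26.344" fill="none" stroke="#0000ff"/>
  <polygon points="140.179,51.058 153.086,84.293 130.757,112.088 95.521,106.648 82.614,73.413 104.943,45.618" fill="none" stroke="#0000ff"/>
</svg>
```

G21
G90
G00 X16.997 Y117.048
M4 S247
G1 X110.737 Y84.863 F3059
G1 X28.574 Y63.068
G1 X146.643 Y29.945
G1 X145.320 Y118.261
G1 X108.469 Y25.602
G00 X132.889 Y87.723
M4 S247
G1 X141.061 Y85.818 F3059
G1 X144.999 Y76.826
G1 X145.032 Y63.250
G1 X141.490 Y47.596
G1 X134.702 Y32.367
G1 X124.998 Y20.069
G00 X20.986 Y128.942
M4 S905
G1 X87.361 Y128.942 F999
G1 X87.361 Y91.484
G1 X20.986 Y91.484
G1 X20.986 Y128.942
G00 X128.201 Y82.026
M4 S905
G1 X118.555 Y90.194 F999
G1 X114.322 Y98.150
G1 X113.267 Y105.470
G1 X113.150 Y111.731
G1 X111.735 Y116.512
G1 X106.784 Y119.387
G00 X140.179 Y94.673
M4 S905
G1 X153.086 Y61.438 F999
G1 X130.757 Y33.643
G1 X95.521 Y39.083
G1 X82.614 Y72.318
G1 X104.943 Y100.113
G1 X140.179 Y94.673
M5

1 u = 1 mm; y_m = 145.731 − y.

[1] `<path>` open polyline, #ff8800→engrave S247 F3059: (16.997,117.048) → (110.737,84.863) → (28.574,63.068) → (146.643,29.945) → (145.320,118.261) → (108.469,25.602)

[2] `<path>` cubic bezier, #ff8800→engrave S247 F3059: (132.889,87.723) → (141.061,85.818) → (144.999,76.826) → (145.032,63.250) → (141.490,47.596) → (134.702,32.367) → (124.998,20.069)

[3] `<rect>` rectangle, #0000ff→cut S905 F999: (20.986,128.942) → (87.361,128.942) → (87.361,91.484) → (20.986,91.484) → (20.986,128.942) (closed)

[4] `<path>` cubic bezier, #0000ff→cut S905 F999: (128.201,82.026) → (118.555,90.194) → (114.322,98.150) → (113.267,105.470) → (113.150,111.731) → (111.735,116.512) → (106.784,119.387)

[5] `<polygon>` regular polygon, #0000ff→cut S905 F999: (140.179,94.673) → (153.086,61.438) → (130.757,33.643) → (95.521,39.083) → (82.614,72.318) → (104.943,100.113) → (140.179,94.673) (closed)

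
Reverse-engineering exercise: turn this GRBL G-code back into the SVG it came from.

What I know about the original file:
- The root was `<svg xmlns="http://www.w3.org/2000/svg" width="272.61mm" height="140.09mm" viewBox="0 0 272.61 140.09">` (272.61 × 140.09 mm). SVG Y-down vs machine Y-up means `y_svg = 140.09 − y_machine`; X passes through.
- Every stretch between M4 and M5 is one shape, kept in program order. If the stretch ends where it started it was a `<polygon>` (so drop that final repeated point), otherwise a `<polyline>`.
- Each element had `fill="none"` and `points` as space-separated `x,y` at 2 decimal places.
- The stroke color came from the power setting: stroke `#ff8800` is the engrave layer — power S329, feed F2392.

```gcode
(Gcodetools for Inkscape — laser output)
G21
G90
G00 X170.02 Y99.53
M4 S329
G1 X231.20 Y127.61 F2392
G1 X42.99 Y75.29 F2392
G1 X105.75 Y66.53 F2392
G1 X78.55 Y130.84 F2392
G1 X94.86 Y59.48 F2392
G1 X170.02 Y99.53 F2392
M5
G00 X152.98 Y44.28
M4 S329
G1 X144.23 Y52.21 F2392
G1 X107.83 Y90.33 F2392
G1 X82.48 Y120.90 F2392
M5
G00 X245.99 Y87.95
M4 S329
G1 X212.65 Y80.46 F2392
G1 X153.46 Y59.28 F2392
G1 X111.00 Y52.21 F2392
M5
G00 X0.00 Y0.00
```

<svg xmlns="http://www.w3.org/2000/svg" width="272.61mm" height="140.09mm" viewBox="0 0 272.61 140.09">
  <polygon points="170.02,40.56 231.20,12.48 42.99,64.80 105.75,73.56 78.55,9.25 94.86,80.61" fill="none" stroke="#ff8800"/>
  <polyline points="152.98,95.81 144.23,87.88 107.83,49.76 82.48,19.19" fill="none" stroke="#ff8800"/>
  <polyline points="245.99,52.14 212.65,59.63 153.46,80.81 111.00,87.88" fill="none" stroke="#ff8800"/>
</svg>

Machine Y-up, SVG Y-down with viewBox height 140.09, so y_svg = 140.09 − y_machine; X carries over. Every run uses S329, so all elements get stroke `#ff8800` (engrave).

Run 1: The run returns to its start, so emit a `<polygon>` with points (Y-flipped): 170.02,40.56 231.20,12.48 42.99,64.80 105.75,73.56 78.55,9.25 94.86,80.61.

Run 2: The run is open, so emit a `<polyline>` with points (Y-flipped): 152.98,95.81 144.23,87.88 107.83,49.76 82.48,19.19.

Run 3: The run is open, so emit a `<polyline>` with points (Y-flipped): 245.99,52.14 212.65,59.63 153.46,80.81 111.00,87.88.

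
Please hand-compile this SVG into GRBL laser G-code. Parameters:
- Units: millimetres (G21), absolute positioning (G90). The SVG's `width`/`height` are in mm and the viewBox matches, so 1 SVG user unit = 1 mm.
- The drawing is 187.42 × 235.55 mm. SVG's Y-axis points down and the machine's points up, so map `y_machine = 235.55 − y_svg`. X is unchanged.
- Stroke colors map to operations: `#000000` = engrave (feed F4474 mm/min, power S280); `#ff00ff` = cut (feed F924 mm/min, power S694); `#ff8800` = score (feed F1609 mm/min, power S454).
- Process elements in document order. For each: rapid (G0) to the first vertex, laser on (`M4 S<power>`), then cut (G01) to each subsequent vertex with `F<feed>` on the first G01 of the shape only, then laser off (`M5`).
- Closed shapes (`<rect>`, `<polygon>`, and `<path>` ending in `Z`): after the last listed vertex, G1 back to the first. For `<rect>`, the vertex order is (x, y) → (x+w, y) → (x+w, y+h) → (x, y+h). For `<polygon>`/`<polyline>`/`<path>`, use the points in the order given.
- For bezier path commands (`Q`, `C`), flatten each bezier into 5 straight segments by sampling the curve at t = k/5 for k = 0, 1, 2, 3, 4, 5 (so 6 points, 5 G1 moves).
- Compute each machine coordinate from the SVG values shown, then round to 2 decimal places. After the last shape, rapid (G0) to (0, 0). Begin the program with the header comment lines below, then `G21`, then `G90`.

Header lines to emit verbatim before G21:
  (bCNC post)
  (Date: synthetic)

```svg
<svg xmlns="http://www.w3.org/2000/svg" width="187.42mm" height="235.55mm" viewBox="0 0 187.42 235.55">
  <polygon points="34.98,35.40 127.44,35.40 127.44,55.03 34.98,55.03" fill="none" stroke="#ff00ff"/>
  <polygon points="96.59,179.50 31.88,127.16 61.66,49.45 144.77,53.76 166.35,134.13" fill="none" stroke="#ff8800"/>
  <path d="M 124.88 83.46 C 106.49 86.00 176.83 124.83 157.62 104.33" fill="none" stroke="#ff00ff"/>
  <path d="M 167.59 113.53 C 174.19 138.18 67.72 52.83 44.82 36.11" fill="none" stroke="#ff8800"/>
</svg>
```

1 u = 1 mm; y_m = 235.55 − y.

[1] `<polygon>` rectangle, #ff00ff→cut S694 F924: (34.98,200.15) → (127.44,200.15) → (127.44,180.52) → (34.98,180.52) → (34.98,200.15) (closed)

[2] `<polygon>` regular polygon, #ff8800→score S454 F1609: (96.59,56.05) → (31.88,108.39) → (61.66,186.10) → (144.77,181.79) → (166.35,101.42) → (96.59,56.05) (closed)

[3] `<path>` cubic bezier, #ff00ff→cut S694 F924: (124.88,152.09) → (123.07,146.98) → (133.99,137.74) → (149.10,128.98) → (159.83,125.27) → (157.62,131.22)

[4] `<path>` cubic bezier, #ff8800→score S454 F1609: (167.59,122.02) → (159.55,119.00) → (133.82,133.81) → (99.83,157.87) → (67.02,182.60) → (44.82,199.44)

(bCNC post)
(Date: synthetic)
G21
G90
G0 X34.98 Y200.15
M4 S694
G01 X127.44 Y200.15 F924
G01 X127.44 Y180.52
G01 X34.98 Y180.52
G01 X34.98 Y200.15
M5
G0 X96.59 Y56.05
M4 S454
G01 X31.88 Y108.39 F1609
G01 X61.66 Y186.10
G01 X144.77 Y181.79
G01 X166.35 Y101.42
G01 X96.59 Y56.05
M5
G0 X124.88 Y152.09
M4 S694
G01 X123.07 Y146.98 F924
G01 X133.99 Y137.74
G01 X149.10 Y128.98
G01 X159.83 Y125.27
G01 X157.62 Y131.22
M5
G0 X167.59 Y122.02
M4 S454
G01 X159.55 Y119.00 F1609
G01 X133.82 Y133.81
G01 X99.83 Y157.87
G01 X67.02 Y182.60
G01 X44.82 Y199.44
M5
G0 X0.00 Y0.00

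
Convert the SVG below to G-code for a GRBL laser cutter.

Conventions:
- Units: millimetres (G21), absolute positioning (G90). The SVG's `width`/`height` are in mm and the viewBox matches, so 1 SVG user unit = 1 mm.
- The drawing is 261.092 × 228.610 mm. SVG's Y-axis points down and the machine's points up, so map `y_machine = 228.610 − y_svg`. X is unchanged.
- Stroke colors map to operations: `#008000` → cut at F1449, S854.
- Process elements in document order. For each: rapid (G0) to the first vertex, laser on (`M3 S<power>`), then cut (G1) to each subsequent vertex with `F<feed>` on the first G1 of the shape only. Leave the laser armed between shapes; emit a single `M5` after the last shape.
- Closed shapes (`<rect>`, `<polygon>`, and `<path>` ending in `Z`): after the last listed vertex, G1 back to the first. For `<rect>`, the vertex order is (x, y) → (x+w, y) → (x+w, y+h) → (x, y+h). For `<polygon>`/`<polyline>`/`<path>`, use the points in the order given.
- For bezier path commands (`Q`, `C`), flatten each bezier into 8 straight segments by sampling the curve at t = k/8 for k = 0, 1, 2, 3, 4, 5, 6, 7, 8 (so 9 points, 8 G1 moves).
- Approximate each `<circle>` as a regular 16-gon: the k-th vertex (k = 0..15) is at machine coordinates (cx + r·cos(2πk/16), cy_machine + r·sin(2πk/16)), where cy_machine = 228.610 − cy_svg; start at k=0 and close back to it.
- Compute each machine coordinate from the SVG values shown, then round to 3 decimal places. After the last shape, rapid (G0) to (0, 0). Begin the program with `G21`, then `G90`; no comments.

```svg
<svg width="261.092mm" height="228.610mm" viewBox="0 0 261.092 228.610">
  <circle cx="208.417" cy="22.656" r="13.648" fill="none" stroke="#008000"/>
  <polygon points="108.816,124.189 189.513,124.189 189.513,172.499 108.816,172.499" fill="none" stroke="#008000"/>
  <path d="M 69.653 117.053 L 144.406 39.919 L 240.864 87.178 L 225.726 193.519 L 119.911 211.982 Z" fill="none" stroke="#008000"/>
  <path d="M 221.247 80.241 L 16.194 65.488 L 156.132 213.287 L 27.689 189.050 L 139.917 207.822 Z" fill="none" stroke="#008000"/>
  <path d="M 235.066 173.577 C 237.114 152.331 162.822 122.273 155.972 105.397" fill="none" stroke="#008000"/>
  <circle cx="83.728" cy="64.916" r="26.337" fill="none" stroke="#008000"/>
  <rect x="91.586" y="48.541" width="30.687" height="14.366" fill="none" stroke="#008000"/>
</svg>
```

G21
G90
G0 X222.065 Y205.954
M3 S854
G1 X221.026 Y211.177 F1449
G1 X218.068 Y215.605
G1 X213.640 Y218.563
G1 X208.417 Y219.602
G1 X203.194 Y218.563
G1 X198.766 Y215.605
G1 X195.808 Y211.177
G1 X194.769 Y205.954
G1 X195.808 Y200.731
G1 X198.766 Y196.303
G1 X203.194 Y193.345
G1 X208.417 Y192.306
G1 X213.640 Y193.345
G1 X218.068 Y196.303
G1 X221.026 Y200.731
G1 X222.065 Y205.954
G0 X108.816 Y104.421
M3 S854
G1 X189.513 Y104.421 F1449
G1 X189.513 Y56.111
G1 X108.816 Y56.111
G1 X108.816 Y104.421
G0 X69.653 Y111.557
M3 S854
G1 X144.406 Y188.691 F1449
G1 X240.864 Y141.432
G1 X225.726 Y35.091
G1 X119.911 Y16.628
G1 X69.653 Y111.557
G0 X221.247 Y148.369
M3 S854
G1 X16.194 Y163.122 F1449
G1 X156.132 Y15.323
G1 X27.689 Y39.560
G1 X139.917 Y20.788
G1 X221.247 Y148.369
G0 X235.066 Y55.033
M3 S854
G1 X232.536 Y63.370 F1449
G1 X224.535 Y72.276
G1 X212.746 Y81.492
G1 X198.856 Y90.762
G1 X184.548 Y99.826
G1 X171.508 Y108.428
G1 X161.421 Y116.310
G1 X155.972 Y123.213
G0 X110.065 Y163.694
M3 S854
G1 X108.060 Y173.773 F1449
G1 X102.351 Y182.317
G1 X93.807 Y188.026
G1 X83.728 Y190.031
G1 X73.649 Y188.026
G1 X65.105 Y182.317
G1 X59.396 Y173.773
G1 X57.391 Y163.694
G1 X59.396 Y153.615
G1 X65.105 Y145.071
G1 X73.649 Y139.362
G1 X83.728 Y137.357
G1 X93.807 Y139.362
G1 X102.351 Y145.071
G1 X108.060 Y153.615
G1 X110.065 Y163.694
G0 X91.586 Y180.069
M3 S854
G1 X122.273 Y180.069 F1449
G1 X122.273 Y165.703
G1 X91.586 Y165.703
G1 X91.586 Y180.069
M5
G0 X0.000 Y0.000

Since the viewBox matches the mm dimensions, user units are millimetres directly. The only transform is the Y-flip y_m = 228.610 − y_svg.

Shape 1 is a circle drawn with `<circle>`. Its stroke #008000 means cut at S854, F1449. After flipping Y the toolpath is (222.065,205.954) → (221.026,211.177) → (218.068,215.605) → (213.640,218.563) → (208.417,219.602) → (203.194,218.563) → (198.766,215.605) → (195.808,211.177) → (194.769,205.954) → (195.808,200.731) → (198.766,196.303) → (203.194,193.345) → (208.417,192.306) → (213.640,193.345) → (218.068,196.303) → (221.026,200.731) → (222.065,205.954), returning to the start.

Shape 2 is a rectangle drawn with `<polygon>`. Its stroke #008000 means cut at S854, F1449. After flipping Y the toolpath is (108.816,104.421) → (189.513,104.421) → (189.513,56.111) → (108.816,56.111) → (108.816,104.421), returning to the start.

Shape 3 is a regular polygon drawn with `<path>`. Its stroke #008000 means cut at S854, F1449. After flipping Y the toolpath is (69.653,111.557) → (144.406,188.691) → (240.864,141.432) → (225.726,35.091) → (119.911,16.628) → (69.653,111.557), returning to the start.

Shape 4 is a closed polygon drawn with `<path>`. Its stroke #008000 means cut at S854, F1449. After flipping Y the toolpath is (221.247,148.369) → (16.194,163.122) → (156.132,15.323) → (27.689,39.560) → (139.917,20.788) → (221.247,148.369), returning to the start.

Shape 5 is a cubic bezier drawn with `<path>`. Its stroke #008000 means cut at S854, F1449. After flipping Y the toolpath is (235.066,55.033) → (232.536,63.370) → (224.535,72.276) → (212.746,81.492) → (198.856,90.762) → (184.548,99.826) → (171.508,108.428) → (161.421,116.310) → (155.972,123.213).

Shape 6 is a circle drawn with `<circle>`. Its stroke #008000 means cut at S854, F1449. After flipping Y the toolpath is (110.065,163.694) → (108.060,173.773) → (102.351,182.317) → (93.807,188.026) → (83.728,190.031) → (73.649,188.026) → (65.105,182.317) → (59.396,173.773) → (57.391,163.694) → (59.396,153.615) → (65.105,145.071) → (73.649,139.362) → (83.728,137.357) → (93.807,139.362) → (102.351,145.071) → (108.060,153.615) → (110.065,163.694), returning to the start.

Shape 7 is a rectangle drawn with `<rect>`. Its stroke #008000 means cut at S854, F1449. After flipping Y the toolpath is (91.586,180.069) → (122.273,180.069) → (122.273,165.703) → (91.586,165.703) → (91.586,180.069), returning to the start.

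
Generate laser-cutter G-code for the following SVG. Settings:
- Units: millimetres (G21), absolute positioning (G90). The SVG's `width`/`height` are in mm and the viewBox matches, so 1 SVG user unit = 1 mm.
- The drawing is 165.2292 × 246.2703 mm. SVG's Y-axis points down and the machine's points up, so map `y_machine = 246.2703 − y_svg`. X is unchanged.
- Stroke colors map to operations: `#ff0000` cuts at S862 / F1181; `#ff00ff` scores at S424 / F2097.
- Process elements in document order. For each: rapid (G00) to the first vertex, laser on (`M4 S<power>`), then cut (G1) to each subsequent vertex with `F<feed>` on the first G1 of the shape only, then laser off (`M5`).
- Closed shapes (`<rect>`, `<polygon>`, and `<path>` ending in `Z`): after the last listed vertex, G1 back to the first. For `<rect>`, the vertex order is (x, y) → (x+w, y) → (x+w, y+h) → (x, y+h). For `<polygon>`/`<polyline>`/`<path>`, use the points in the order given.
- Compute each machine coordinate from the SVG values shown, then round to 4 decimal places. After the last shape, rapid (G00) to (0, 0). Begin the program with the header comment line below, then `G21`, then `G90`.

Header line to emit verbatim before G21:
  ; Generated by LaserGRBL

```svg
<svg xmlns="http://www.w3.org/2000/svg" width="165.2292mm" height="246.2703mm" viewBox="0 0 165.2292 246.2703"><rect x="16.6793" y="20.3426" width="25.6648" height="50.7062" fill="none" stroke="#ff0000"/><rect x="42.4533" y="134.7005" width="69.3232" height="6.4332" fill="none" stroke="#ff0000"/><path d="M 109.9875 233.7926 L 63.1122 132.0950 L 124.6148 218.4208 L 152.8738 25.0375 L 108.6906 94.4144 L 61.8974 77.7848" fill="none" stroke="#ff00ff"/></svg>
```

1 u = 1 mm; y_m = 246.2703 − y.

[1] `<rect>` rectangle, #ff0000→cut S862 F1181: (16.6793,225.9277) → (42.3441,225.9277) → (42.3441,175.2215) → (16.6793,175.2215) → (16.6793,225.9277) (closed)

[2] `<rect>` rectangle, #ff0000→cut S862 F1181: (42.4533,111.5698) → (111.7765,111.5698) → (111.7765,105.1366) → (42.4533,105.1366) → (42.4533,111.5698) (closed)

[3] `<path>` open polyline, #ff00ff→score S424 F2097: (109.9875,12.4777) → (63.1122,114.1753) → (124.6148,27.8495) → (152.8738,221.2328) → (108.6906,151.8559) → (61.8974,168.4855)

; Generated by LaserGRBL
G21
G90
G00 X16.6793 Y225.9277
M4 S862
G1 X42.3441 Y225.9277 F1181
G1 X42.3441 Y175.2215
G1 X16.6793 Y175.2215
G1 X16.6793 Y225.9277
M5
G00 X42.4533 Y111.5698
M4 S862
G1 X111.7765 Y111.5698 F1181
G1 X111.7765 Y105.1366
G1 X42.4533 Y105.1366
G1 X42.4533 Y111.5698
M5
G00 X109.9875 Y12.4777
M4 S424
G1 X63.1122 Y114.1753 F2097
G1 X124.6148 Y27.8495
G1 X152.8738 Y221.2328
G1 X108.6906 Y151.8559
G1 X61.8974 Y168.4855
M5
G00 X0.0000 Y0.0000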